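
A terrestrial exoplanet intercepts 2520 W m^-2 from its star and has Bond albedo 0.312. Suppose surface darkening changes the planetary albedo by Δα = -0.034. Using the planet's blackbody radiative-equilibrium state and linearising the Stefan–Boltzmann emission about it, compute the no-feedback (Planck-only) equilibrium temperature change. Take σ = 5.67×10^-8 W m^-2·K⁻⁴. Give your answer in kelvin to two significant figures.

Unperturbed T_e = [2520·(1−0.312)/(4σ)]^¼ = 295.7 K.
TOA radiative forcing: ΔF = −S·Δα/4 = −2520·(-0.034)/4 = 21.42 W m^-2.
Planck response: λ_P = 4σT_e³ = 4·5.67×10⁻⁸·(295.7)³ = 5.863 W m^-2/K.
So ΔT₀ = 21.42/5.863 = 3.65 K.

3.7 kelvin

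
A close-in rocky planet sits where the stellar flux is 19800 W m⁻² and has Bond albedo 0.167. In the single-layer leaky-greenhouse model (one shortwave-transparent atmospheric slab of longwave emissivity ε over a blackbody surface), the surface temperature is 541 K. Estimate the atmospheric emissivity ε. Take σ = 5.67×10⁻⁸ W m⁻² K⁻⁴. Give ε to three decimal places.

TOA balance gives T_e = 519.3 K.
Since (2−ε)/2 = (T_e/T_s)⁴ = 0.8489, ε = 0.3021.

0.302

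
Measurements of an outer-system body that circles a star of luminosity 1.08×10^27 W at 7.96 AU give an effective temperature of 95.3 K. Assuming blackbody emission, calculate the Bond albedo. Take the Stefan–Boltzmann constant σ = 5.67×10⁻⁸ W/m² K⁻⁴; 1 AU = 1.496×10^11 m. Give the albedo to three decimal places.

0.691

Orbital distance: d = 7.96 AU = 1.191×10^12 m.
S = L/(4πd²) = 60.61 W/m².
Energy balance: S(1−α)/4 = σT⁴, so 1−α = 4σT⁴/S.
σT⁴ = 4.677 W/m², so 4σT⁴ = 18.71 W/m².
1−α = 18.71/60.61 = 0.3087, so α = 0.6913.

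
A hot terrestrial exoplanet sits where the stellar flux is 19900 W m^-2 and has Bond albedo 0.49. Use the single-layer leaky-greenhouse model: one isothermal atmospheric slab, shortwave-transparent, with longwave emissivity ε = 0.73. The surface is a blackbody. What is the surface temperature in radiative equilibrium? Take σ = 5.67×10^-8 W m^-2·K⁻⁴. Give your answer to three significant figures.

Effective emission temperature (TOA balance): σT_e⁴ = S(1−α)/4 = 2537 W m^-2 → T_e = 459.9 K.
Surface balance with a leaky layer gives σT_s⁴ = σT_e⁴·2/(2−ε), so T_s = T_e·[2/(2−0.73)]^(1/4) = 515.2 K.

515 K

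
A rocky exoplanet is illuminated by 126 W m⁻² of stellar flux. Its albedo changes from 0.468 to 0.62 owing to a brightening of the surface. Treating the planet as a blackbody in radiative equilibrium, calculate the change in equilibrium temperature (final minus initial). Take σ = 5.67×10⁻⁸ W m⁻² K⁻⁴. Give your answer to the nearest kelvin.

Before: T₁ = [126.0·0.532/(4σ)]^(1/4) = 131.1 K.
With α = 0.62, T₂ = 120.5 K.
ΔT = T₂ − T₁ = -10.58 K.

-11 K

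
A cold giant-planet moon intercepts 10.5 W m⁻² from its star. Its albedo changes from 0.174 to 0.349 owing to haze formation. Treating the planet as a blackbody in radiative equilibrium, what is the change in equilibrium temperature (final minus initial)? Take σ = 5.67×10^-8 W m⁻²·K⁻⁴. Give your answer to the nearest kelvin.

Before: T₁ = [10.50·0.826/(4σ)]^(1/4) = 78.64 K.
With α = 0.349, T₂ = 74.09 K.
Change: 74.09 − 78.64 = -4.544 K.

-5 K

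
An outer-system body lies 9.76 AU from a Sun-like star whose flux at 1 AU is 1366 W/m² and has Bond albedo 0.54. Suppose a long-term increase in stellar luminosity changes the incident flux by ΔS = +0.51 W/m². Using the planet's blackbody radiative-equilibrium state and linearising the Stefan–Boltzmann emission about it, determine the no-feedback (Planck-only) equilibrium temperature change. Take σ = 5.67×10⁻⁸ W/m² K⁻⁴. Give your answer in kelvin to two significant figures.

Irradiance scales as 1/d², so S = 1366 W/m² × (1/9.76)² = 14.34 W/m².
Reference equilibrium: T_e = [S(1−α)/(4σ)]^(1/4) = 73.44 K.
TOA radiative forcing: ΔF = (1−α)ΔS/4 = 0.46·(+0.51)/4 = 0.05865 W/m².
Planck response: λ_P = 4σT_e³ = 4·5.67×10⁻⁸·(73.44)³ = 0.08982 W/m²/K.
Hence the no-feedback warming is ΔF/(4σT_e³) = 0.653 K.

0.65 K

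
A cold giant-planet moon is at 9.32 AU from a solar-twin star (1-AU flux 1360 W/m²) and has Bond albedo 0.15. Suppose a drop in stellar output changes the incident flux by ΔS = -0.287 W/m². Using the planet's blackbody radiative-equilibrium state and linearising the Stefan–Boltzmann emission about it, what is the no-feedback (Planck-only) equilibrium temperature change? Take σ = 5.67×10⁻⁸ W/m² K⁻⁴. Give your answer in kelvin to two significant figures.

-0.40 K

Irradiance scales as 1/d², so S = 1360 W/m² × (1/9.32)² = 15.66 W/m².
The baseline emission temperature is T_e = 87.52 K.
ΔF = Δ[S(1−α)]/4 = (1−0.15)·-0.287/4 = -0.06099 W/m².
Linearising σT⁴ gives d(σT⁴)/dT = 4σT_e³ = 0.1521 W/m² per K.
Hence the no-feedback warming is ΔF/(4σT_e³) = -0.401 K.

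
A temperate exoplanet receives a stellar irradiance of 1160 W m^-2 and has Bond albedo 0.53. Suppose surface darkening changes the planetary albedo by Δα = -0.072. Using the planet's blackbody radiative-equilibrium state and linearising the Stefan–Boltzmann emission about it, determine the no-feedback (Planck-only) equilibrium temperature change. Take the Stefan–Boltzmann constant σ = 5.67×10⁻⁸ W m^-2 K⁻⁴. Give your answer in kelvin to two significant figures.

8.5 K

The baseline emission temperature is T_e = 221.4 K.
The change in absorbed flux is Δ[S(1−α)/4] = −SΔα/4 = 20.88 W m^-2.
Linearising σT⁴ gives d(σT⁴)/dT = 4σT_e³ = 2.462 W m^-2 per K.
ΔT₀ = ΔF/λ_P = 20.88/2.462 = 8.48 K.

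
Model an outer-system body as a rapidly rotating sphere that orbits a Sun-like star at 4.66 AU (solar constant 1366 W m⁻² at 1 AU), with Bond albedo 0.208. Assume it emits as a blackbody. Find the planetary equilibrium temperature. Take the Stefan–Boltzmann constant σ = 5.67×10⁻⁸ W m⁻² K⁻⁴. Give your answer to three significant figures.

Flux at the orbit: S = 1366/(4.66)² = 62.90 W m⁻².
The planet absorbs (1−α)S over its disc πR² and re-emits over 4πR², so the mean absorbed flux is (1−0.208)·62.90/4 = 12.46 W m⁻².
Set σT⁴ = 12.46 → T = (12.46/σ)^(1/4) = 121.7 K.

122 K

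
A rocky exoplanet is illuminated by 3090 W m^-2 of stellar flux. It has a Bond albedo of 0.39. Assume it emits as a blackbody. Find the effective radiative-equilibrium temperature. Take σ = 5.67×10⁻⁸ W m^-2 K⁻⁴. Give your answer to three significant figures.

Averaging over the sphere, the absorbed flux is S(1−α)/4 = 471.2 W m^-2.
In equilibrium σT⁴ equals this, so T = 301.9 K.

302 K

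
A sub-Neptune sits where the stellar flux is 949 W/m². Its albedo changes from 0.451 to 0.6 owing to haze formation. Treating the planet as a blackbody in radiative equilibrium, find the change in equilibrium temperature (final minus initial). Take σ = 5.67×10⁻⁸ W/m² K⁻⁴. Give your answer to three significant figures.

-16.7 kelvin

Initial: T₁ = [S(1−0.451)/(4σ)]^(1/4) = 218.9 K.
With α = 0.6, T₂ = 202.3 K.
ΔT = T₂ − T₁ = -16.66 K.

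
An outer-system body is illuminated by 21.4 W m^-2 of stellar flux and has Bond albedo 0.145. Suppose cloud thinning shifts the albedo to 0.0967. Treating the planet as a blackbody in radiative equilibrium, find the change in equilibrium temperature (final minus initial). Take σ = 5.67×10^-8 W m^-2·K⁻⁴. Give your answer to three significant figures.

With α = 0.145, T₁ = 94.77 K.
Final:   T₂ = [S(1−0.0967)/(4σ)]^(1/4) = 96.08 K.
ΔT = T₂ − T₁ = 1.311 K.

1.31 K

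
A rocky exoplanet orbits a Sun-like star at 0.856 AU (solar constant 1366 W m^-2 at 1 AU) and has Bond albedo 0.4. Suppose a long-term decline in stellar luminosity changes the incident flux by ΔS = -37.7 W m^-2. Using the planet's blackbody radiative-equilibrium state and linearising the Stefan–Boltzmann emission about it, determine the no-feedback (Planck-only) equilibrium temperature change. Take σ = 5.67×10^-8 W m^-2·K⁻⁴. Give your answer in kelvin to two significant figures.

Irradiance scales as 1/d², so S = 1366 W m^-2 × (1/0.856)² = 1864 W m^-2.
Reference equilibrium: T_e = [S(1−α)/(4σ)]^(1/4) = 265.0 K.
Only a fraction (1−α) is absorbed and it's spread over 4πR², so ΔF = (1−α)ΔS/4 = -5.655 W m^-2.
The Planck feedback parameter is 4σT_e³ = 4.221 W m^-2/K.
ΔT₀ = ΔF/λ_P = -5.655/4.221 = -1.34 K.

-1.3 K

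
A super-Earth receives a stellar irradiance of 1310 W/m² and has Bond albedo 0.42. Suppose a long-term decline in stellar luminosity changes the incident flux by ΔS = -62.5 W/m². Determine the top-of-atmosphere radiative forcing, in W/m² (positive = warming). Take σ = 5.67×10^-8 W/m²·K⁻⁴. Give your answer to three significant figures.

TOA radiative forcing: ΔF = (1−α)ΔS/4 = 0.58·(-62.5)/4 = -9.063 W/m².

-9.06 W/m²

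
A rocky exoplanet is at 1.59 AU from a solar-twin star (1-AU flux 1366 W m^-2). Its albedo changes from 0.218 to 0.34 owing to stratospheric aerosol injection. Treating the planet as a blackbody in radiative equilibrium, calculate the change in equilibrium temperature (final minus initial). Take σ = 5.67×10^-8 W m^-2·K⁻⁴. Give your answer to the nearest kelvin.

By the inverse-square law, S = 1366/1.59² = 540.3 W m^-2.
Before: T₁ = [540.3·0.782/(4σ)]^(1/4) = 207.8 K.
After:  T₂ = [540.3·0.66/(4σ)]^(1/4) = 199.1 K.
Change: 199.1 − 207.8 = -8.625 K.

-9 kelvin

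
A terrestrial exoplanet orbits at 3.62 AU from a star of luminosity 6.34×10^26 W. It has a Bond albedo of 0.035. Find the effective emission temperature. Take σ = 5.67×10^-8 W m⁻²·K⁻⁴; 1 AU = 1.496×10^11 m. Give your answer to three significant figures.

164 K

d = 3.62 × 1.496×10^11 m = 5.416×10^11 m.
Flux at the orbit: S = L/(4πd²) = 6.34×10^26/(4π·(5.42×10^11)²) = 172.0 W m⁻².
The planet absorbs (1−α)S over its disc πR² and re-emits over 4πR², so the mean absorbed flux is (1−0.035)·172.0/4 = 41.50 W m⁻².
In equilibrium σT⁴ equals this, so T = 164.5 K.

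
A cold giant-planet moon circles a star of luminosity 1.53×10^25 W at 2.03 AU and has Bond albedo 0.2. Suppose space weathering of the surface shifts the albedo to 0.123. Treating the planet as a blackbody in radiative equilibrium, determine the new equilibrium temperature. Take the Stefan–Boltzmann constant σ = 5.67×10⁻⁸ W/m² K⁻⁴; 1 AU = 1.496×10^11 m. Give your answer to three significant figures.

Orbital distance: d = 2.03 AU = 3.037×10^11 m.
Spreading L over a sphere of radius d: S = 1.53×10^25/(4π·3.04×10^11²) = 13.20 W/m².
New equilibrium: T₂ = [(1−0.123)·13.20/(4σ)]^(1/4) = 84.53 K.

84.5 kelvin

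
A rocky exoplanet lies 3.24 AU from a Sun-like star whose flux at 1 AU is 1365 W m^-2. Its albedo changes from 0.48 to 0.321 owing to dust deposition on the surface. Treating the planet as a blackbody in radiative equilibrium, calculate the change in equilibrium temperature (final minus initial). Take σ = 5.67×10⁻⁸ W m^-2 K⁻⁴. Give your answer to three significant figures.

Flux at the orbit: S = 1365/(3.24)² = 130.0 W m^-2.
Initial: T₁ = [S(1−0.48)/(4σ)]^(1/4) = 131.4 K.
With α = 0.321, T₂ = 140.5 K.
ΔT = T₂ − T₁ = 9.063 K.

9.06 K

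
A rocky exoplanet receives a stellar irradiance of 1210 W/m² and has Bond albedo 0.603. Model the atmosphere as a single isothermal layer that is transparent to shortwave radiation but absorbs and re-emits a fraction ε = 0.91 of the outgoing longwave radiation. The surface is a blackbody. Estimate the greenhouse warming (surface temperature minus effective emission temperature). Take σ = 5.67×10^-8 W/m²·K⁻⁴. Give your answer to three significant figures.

35.2 kelvin

The planet radiates to space at T_e = [S(1−α)/(4σ)]^(1/4) = 214.5 K.
For a single slab of emissivity ε, T_s⁴ = 2T_e⁴/(2−ε); thus T_s = 214.5·(1.835)^(1/4) = 249.7 K.
T_s − T_e = 249.7 − 214.5 = 35.15 K.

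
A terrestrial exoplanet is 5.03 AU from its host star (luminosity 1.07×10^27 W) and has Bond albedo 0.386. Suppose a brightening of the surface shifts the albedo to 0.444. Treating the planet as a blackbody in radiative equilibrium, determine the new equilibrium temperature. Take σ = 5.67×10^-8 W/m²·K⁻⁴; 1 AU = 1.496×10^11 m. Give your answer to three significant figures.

139 K

Orbital distance: d = 5.03 AU = 7.525×10^11 m.
Spreading L over a sphere of radius d: S = 1.07×10^27/(4π·7.52×10^11²) = 150.4 W/m².
With the new albedo, S(1−α₂)/4 = 20.90 W/m², so T₂ = 138.6 K.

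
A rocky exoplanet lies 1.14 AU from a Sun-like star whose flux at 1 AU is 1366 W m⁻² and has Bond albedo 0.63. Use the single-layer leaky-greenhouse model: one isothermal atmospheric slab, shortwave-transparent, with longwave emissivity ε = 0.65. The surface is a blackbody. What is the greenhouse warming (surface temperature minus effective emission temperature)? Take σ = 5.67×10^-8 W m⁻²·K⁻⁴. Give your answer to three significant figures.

Irradiance scales as 1/d², so S = 1366 W m⁻² × (1/1.14)² = 1051 W m⁻².
Effective emission temperature (TOA balance): σT_e⁴ = S(1−α)/4 = 97.23 W m⁻² → T_e = 203.5 K.
Surface balance with a leaky layer gives σT_s⁴ = σT_e⁴·2/(2−ε), so T_s = T_e·[2/(2−0.65)]^(1/4) = 224.5 K.
Greenhouse warming: T_s − T_e = 21.01 K.

21.0 K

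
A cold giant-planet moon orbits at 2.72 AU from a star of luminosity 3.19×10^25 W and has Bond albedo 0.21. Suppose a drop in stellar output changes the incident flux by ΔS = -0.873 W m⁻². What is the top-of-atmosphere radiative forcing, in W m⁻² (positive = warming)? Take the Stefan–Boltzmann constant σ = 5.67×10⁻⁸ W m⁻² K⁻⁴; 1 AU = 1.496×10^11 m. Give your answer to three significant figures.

d = 2.72 × 1.496×10^11 m = 4.069×10^11 m.
Spreading L over a sphere of radius d: S = 3.19×10^25/(4π·4.07×10^11²) = 15.33 W m⁻².
TOA radiative forcing: ΔF = (1−α)ΔS/4 = 0.79·(-0.873)/4 = -0.1724 W m⁻².

-0.172 W m⁻²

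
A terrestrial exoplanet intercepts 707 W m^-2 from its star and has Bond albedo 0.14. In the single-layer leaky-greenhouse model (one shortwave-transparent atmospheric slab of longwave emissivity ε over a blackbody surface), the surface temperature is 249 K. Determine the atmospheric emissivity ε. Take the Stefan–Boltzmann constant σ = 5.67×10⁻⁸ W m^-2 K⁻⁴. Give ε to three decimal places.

0.605

TOA balance gives T_e = 227.5 K.
Inverting T_s⁴ = 2T_e⁴/(2−ε): (T_e/T_s)⁴ = 0.6974, so ε = 2(1 − 0.6974) = 0.6052.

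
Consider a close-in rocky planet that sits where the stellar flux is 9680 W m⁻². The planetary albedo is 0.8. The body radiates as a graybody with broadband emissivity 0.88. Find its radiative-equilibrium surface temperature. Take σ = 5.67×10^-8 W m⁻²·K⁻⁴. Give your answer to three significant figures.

314 kelvin

The planet absorbs (1−α)S over its disc πR² and re-emits over 4πR², so the mean absorbed flux is (1−0.8)·9680/4 = 484.0 W m⁻².
Radiative balance εσT⁴ = 484.0 gives T = [484.0/(0.88·σ)]^(1/4) = 313.8 K.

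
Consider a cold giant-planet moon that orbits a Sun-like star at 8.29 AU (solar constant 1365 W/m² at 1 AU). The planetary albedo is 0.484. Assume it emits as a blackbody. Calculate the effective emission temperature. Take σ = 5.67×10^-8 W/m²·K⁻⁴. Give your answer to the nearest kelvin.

By the inverse-square law, S = 1365/8.29² = 19.86 W/m².
Absorbed flux (global mean): S(1−α)/4 = 19.86·0.516/4 = 2.562 W/m².
Balancing against σT⁴: T = (2.562/5.67×10⁻⁸)^(1/4) = 81.99 K.

82 K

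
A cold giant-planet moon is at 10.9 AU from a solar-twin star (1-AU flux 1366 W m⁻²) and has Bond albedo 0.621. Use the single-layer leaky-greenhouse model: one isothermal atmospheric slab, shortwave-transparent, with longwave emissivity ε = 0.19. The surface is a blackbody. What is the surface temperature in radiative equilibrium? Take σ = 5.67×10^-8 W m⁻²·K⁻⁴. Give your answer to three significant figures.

Irradiance scales as 1/d², so S = 1366 W m⁻² × (1/10.9)² = 11.50 W m⁻².
Effective emission temperature (TOA balance): σT_e⁴ = S(1−α)/4 = 1.089 W m⁻² → T_e = 66.21 K.
The surface balance (absorbed SW + ε·downward IR = σT_s⁴) with T_a⁴ = T_s⁴/2 reduces to T_s = T_e·[2/(2−ε)]^¼ = 67.88 K.

67.9 K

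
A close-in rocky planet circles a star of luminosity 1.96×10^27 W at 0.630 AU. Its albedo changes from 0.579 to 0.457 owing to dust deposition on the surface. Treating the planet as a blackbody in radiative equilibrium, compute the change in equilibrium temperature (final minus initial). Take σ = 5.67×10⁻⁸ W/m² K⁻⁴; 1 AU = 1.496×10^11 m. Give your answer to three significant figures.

d = 0.630 × 1.496×10^11 m = 9.425×10^10 m.
Spreading L over a sphere of radius d: S = 1.96×10^27/(4π·9.42×10^10²) = 17560 W/m².
Before: T₁ = [17560·0.421/(4σ)]^(1/4) = 424.9 K.
Final:   T₂ = [S(1−0.457)/(4σ)]^(1/4) = 452.8 K.
ΔT = T₂ − T₁ = 27.91 K.

27.9 K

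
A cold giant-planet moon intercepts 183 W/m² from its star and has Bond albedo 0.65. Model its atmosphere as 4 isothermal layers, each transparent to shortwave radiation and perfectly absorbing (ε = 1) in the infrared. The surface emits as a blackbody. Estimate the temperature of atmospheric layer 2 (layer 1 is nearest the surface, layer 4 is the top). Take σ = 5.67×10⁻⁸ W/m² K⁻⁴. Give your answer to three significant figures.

171 K

Top-of-atmosphere balance: σT_e⁴ = S(1−α)/4 = 16.01 W/m² → T_e = 129.6 K.
In the N-layer model, layer k (counted from the surface) has T_k = (N+1−k)^(1/4)·T_e.
T_2 = (3)^(1/4)·129.6 = 170.6 K.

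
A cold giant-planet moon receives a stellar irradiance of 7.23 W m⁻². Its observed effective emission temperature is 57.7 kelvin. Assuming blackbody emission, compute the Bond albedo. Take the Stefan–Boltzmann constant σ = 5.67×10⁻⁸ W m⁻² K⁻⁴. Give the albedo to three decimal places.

0.652

Rearranging the radiative balance, α = 1 − 4σT⁴/S.
4σT⁴ = 4·5.67×10⁻⁸·(57.7)⁴ = 2.514 W m⁻².
1−α = 2.514/7.230 = 0.3477, so α = 0.6523.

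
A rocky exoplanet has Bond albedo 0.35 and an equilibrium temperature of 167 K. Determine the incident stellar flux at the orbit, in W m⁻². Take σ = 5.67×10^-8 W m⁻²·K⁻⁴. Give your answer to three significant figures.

271 W m⁻²

Invert the energy balance for S: S = 4σT⁴/(1−α).
σT⁴ = 5.67×10⁻⁸·(167)⁴ = 44.10 W m⁻².
So S = 4×44.10/(1−0.35) = 271.4 W m⁻².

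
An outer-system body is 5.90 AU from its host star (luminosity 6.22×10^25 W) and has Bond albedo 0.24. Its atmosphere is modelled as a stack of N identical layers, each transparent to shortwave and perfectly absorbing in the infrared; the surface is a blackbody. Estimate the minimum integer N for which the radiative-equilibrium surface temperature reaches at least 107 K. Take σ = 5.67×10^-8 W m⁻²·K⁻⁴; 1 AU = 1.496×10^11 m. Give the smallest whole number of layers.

d = 5.90 × 1.496×10^11 m = 8.826×10^11 m.
S = L/(4πd²) = 6.354 W m⁻².
Top-of-atmosphere balance: σT_e⁴ = S(1−α)/4 = 1.207 W m⁻² → T_e = 67.93 K.
Need (N+1)T_e⁴ ≥ T_s⁴, i.e. N+1 ≥ (107/67.93)⁴ = 6.157.
The minimum whole number is N = 6.

6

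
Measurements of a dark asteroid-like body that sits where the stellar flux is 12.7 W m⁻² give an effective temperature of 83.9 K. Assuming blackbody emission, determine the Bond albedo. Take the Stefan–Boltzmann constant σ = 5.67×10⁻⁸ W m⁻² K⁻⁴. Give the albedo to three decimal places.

0.115

From σT⁴ = S(1−α)/4 we invert for α: 1−α = 4σT⁴/S.
4σT⁴ = 4·5.67×10⁻⁸·(83.9)⁴ = 11.24 W m⁻².
1−α = 11.24/12.70 = 0.8849, so α = 0.1151.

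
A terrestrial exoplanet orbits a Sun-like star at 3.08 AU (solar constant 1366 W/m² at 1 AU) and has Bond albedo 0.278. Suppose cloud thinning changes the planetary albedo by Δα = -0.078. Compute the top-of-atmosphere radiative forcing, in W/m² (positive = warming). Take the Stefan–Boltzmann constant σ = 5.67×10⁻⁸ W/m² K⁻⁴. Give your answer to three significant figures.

2.81 W/m²

Flux at the orbit: S = 1366/(3.08)² = 144.0 W/m².
ΔF = −(S/4)Δα = −(144.0/4)×(-0.078) = 2.808 W/m².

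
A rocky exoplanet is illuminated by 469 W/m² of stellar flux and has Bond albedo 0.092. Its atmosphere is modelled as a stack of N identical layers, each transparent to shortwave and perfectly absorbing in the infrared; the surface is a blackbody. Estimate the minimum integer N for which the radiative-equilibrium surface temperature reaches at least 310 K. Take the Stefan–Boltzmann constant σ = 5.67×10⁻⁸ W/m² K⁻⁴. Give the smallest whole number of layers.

OLR = S(1−α)/4 = 106.5 W/m²; the top layer radiates at T_e = 208.2 K.
Need (N+1)T_e⁴ ≥ T_s⁴, i.e. N+1 ≥ (310/208.2)⁴ = 4.918.
The minimum whole number is N = 4.

4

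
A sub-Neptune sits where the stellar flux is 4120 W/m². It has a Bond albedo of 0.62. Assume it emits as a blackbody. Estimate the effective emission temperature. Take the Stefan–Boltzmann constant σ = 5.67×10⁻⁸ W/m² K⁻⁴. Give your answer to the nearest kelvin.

Absorbed flux (global mean): S(1−α)/4 = 4120·0.38/4 = 391.4 W/m².
Balancing against σT⁴: T = (391.4/5.67×10⁻⁸)^(1/4) = 288.2 K.

288 K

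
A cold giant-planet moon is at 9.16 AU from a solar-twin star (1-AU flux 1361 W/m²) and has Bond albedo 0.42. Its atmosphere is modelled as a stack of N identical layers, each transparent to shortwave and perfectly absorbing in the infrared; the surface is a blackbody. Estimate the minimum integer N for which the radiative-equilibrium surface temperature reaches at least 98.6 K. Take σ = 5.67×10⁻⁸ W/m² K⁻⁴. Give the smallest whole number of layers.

2

Flux at the orbit: S = 1361/(9.16)² = 16.22 W/m².
The effective emission temperature is T_e = [S(1−α)/(4σ)]^¼ = 80.25 K.
T_s = (N+1)^(1/4)·T_e ≥ 98.6 K requires N+1 ≥ (T_s/T_e)⁴ = (98.6/80.25)⁴ = 2.279.
The minimum whole number is N = 2.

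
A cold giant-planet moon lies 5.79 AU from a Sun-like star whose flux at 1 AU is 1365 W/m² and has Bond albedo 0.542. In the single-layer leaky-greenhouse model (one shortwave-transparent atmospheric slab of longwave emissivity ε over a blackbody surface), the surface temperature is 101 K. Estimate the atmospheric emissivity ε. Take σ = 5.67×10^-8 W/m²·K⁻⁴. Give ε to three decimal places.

0.420

Irradiance scales as 1/d², so S = 1365 W/m² × (1/5.79)² = 40.72 W/m².
Effective temperature: T_e = [S(1−α)/(4σ)]^(1/4) = 95.22 K.
Inverting T_s⁴ = 2T_e⁴/(2−ε): (T_e/T_s)⁴ = 0.7902, so ε = 2(1 − 0.7902) = 0.4197.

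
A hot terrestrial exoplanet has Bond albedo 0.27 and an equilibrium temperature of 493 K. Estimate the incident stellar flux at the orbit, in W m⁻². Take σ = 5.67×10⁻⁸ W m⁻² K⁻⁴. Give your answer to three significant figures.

18400 W m⁻²

Invert the energy balance for S: S = 4σT⁴/(1−α).
The emitted flux is σT⁴ = 3349 W m⁻².
So S = 4×3349/(1−0.27) = 18350 W m⁻².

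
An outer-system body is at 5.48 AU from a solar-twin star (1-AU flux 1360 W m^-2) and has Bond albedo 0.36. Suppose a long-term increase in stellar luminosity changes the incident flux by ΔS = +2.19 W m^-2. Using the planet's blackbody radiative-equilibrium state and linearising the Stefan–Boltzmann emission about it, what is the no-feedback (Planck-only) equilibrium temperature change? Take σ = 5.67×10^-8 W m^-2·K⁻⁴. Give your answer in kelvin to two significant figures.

1.3 kelvin

By the inverse-square law, S = 1360/5.48² = 45.29 W m^-2.
Reference equilibrium: T_e = [S(1−α)/(4σ)]^(1/4) = 106.3 K.
Only a fraction (1−α) is absorbed and it's spread over 4πR², so ΔF = (1−α)ΔS/4 = 0.3504 W m^-2.
Planck response: λ_P = 4σT_e³ = 4·5.67×10⁻⁸·(106.3)³ = 0.2726 W m^-2/K.
Hence the no-feedback warming is ΔF/(4σT_e³) = 1.29 K.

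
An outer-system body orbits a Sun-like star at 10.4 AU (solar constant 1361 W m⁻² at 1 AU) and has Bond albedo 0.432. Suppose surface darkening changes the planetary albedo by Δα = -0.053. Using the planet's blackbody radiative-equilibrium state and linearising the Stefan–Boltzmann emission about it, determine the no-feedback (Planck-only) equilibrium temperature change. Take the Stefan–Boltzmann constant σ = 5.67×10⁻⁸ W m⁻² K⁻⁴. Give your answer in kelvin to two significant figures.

Flux at the orbit: S = 1361/(10.4)² = 12.58 W m⁻².
The baseline emission temperature is T_e = 74.92 K.
ΔF = −(S/4)Δα = −(12.58/4)×(-0.053) = 0.1667 W m⁻².
Linearising σT⁴ gives d(σT⁴)/dT = 4σT_e³ = 0.09539 W m⁻² per K.
Hence the no-feedback warming is ΔF/(4σT_e³) = 1.75 K.

1.7 K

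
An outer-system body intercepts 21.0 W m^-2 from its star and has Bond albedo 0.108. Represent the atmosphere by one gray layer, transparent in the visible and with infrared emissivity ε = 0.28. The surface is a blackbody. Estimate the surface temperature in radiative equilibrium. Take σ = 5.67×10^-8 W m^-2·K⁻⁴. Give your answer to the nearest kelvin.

Effective emission temperature (TOA balance): σT_e⁴ = S(1−α)/4 = 4.683 W m^-2 → T_e = 95.33 K.
The surface balance (absorbed SW + ε·downward IR = σT_s⁴) with T_a⁴ = T_s⁴/2 reduces to T_s = T_e·[2/(2−ε)]^¼ = 98.99 K.

99 kelvin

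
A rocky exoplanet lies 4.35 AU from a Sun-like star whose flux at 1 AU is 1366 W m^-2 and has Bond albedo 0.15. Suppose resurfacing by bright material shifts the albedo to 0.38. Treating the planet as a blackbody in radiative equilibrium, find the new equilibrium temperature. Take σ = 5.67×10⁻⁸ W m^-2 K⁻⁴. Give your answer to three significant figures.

Irradiance scales as 1/d², so S = 1366 W m^-2 × (1/4.35)² = 72.19 W m^-2.
T₂ = [S(1−α₂)/(4σ)]^(1/4) = [72.19·0.62/(4σ)]^(1/4) = 118.5 K.

119 K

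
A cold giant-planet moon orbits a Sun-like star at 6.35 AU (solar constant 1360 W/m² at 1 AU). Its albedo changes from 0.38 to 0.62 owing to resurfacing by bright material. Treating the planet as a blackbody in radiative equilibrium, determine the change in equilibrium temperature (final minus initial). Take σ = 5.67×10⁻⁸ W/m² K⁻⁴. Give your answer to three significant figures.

-11.3 K

Flux at the orbit: S = 1360/(6.35)² = 33.73 W/m².
Before: T₁ = [33.73·0.62/(4σ)]^(1/4) = 97.99 K.
With α = 0.62, T₂ = 86.70 K.
Change: 86.70 − 97.99 = -11.29 K.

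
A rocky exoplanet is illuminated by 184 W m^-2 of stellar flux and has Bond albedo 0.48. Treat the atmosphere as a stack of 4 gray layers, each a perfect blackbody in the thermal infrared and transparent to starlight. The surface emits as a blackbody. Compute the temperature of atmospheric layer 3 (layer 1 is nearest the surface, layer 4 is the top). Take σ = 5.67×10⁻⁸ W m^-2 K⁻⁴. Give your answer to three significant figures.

170 kelvin

OLR = S(1−α)/4 = 23.92 W m^-2; the top layer radiates at T_e = 143.3 K.
The net upward flux σT_e⁴ is constant between every pair of levels, so T_k⁴ = (N+1−k)T_e⁴.
T_3 = (2)^(1/4)·143.3 = 170.4 K.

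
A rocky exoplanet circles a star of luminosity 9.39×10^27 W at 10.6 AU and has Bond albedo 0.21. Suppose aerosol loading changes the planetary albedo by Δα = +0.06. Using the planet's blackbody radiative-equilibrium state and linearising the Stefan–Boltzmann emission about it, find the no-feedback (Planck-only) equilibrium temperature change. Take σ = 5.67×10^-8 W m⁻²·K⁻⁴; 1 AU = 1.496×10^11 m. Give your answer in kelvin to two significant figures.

d = 10.6 × 1.496×10^11 m = 1.586×10^12 m.
Flux at the orbit: S = L/(4πd²) = 9.39×10^27/(4π·(1.59×10^12)²) = 297.2 W m⁻².
Reference equilibrium: T_e = [S(1−α)/(4σ)]^(1/4) = 179.4 K.
TOA radiative forcing: ΔF = −S·Δα/4 = −297.2·(+0.06)/4 = -4.457 W m⁻².
Linearising σT⁴ gives d(σT⁴)/dT = 4σT_e³ = 1.309 W m⁻² per K.
Hence the no-feedback warming is ΔF/(4σT_e³) = -3.41 K.

-3.4 K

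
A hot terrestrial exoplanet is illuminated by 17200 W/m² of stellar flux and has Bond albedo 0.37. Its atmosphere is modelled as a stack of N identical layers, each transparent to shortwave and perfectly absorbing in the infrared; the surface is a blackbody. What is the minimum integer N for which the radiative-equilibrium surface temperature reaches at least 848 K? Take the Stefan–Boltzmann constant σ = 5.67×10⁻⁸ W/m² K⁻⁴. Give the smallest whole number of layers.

10

OLR = S(1−α)/4 = 2709 W/m²; the top layer radiates at T_e = 467.5 K.
Since T_s⁴ = (N+1)T_e⁴, we need N ≥ (T_s/T_e)⁴ − 1 = 9.823.
Rounding up, N = 10.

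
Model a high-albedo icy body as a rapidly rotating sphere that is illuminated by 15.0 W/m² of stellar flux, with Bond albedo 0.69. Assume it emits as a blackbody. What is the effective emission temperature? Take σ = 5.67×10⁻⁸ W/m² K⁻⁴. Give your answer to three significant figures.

67.3 kelvin

Absorbed flux (global mean): S(1−α)/4 = 15.00·0.31/4 = 1.163 W/m².
Balancing against σT⁴: T = (1.163/5.67×10⁻⁸)^(1/4) = 67.29 K.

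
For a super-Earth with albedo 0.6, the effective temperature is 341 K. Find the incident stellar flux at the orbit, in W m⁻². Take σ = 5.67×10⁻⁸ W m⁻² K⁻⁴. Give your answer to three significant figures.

Invert the energy balance for S: S = 4σT⁴/(1−α).
σT⁴ = 5.67×10⁻⁸·(341)⁴ = 766.7 W m⁻².
S = 4·766.7/0.4 = 7667 W m⁻².

7670 W m⁻²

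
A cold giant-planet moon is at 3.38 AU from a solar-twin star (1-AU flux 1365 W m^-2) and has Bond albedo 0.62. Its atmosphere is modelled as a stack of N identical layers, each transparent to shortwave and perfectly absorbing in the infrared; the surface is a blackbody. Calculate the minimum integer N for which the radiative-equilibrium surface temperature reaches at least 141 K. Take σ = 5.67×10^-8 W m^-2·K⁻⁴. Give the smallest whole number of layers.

Irradiance scales as 1/d², so S = 1365 W m^-2 × (1/3.38)² = 119.5 W m^-2.
OLR = S(1−α)/4 = 11.35 W m^-2; the top layer radiates at T_e = 118.9 K.
Need (N+1)T_e⁴ ≥ T_s⁴, i.e. N+1 ≥ (141/118.9)⁴ = 1.974.
Rounding up, N = 1.

1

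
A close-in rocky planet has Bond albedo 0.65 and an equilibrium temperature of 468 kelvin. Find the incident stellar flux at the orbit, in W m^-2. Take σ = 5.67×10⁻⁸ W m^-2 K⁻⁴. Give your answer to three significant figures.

From S(1−α)/4 = σT⁴: S = 4σT⁴/(1−α).
σT⁴ = 5.67×10⁻⁸·(468)⁴ = 2720 W m^-2.
So S = 4×2720/(1−0.65) = 31090 W m^-2.

31100 W m^-2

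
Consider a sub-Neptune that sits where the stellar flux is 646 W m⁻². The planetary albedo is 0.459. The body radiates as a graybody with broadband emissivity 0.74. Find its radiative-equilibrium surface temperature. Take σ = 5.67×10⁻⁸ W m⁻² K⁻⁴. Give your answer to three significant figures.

The planet absorbs (1−α)S over its disc πR² and re-emits over 4πR², so the mean absorbed flux is (1−0.459)·646.0/4 = 87.37 W m⁻².
Equating to εσT⁴ with ε = 0.74: T = (87.37/0.74σ)^(1/4) = 213.6 K.

214 kelvin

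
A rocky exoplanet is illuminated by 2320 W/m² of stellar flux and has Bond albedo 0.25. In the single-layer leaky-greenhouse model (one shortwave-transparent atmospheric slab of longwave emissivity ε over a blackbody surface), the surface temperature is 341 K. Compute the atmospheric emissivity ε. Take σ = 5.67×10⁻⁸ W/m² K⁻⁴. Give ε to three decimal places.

0.865

First, T_e = [2320·(1−0.25)/(4σ)]^(1/4) = 296.0 K.
T_s⁴ = T_e⁴·2/(2−ε) → ε = 2 − 2(T_e/T_s)⁴ = 2 − 2·(296.0/341)⁴ = 0.8652.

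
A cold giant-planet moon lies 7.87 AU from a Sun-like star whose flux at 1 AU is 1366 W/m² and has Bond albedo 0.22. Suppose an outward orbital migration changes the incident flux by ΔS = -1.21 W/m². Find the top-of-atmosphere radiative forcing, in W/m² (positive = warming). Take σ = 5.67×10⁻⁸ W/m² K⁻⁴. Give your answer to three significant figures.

-0.236 W/m²

Flux at the orbit: S = 1366/(7.87)² = 22.05 W/m².
ΔF = Δ[S(1−α)]/4 = (1−0.22)·-1.21/4 = -0.2359 W/m².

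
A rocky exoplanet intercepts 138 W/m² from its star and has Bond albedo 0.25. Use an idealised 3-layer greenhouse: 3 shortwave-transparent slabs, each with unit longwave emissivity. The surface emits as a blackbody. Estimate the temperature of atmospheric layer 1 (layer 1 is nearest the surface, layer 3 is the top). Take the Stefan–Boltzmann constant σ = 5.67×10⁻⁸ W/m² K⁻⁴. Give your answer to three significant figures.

OLR = S(1−α)/4 = 25.88 W/m²; the top layer radiates at T_e = 146.2 K.
Each opaque layer satisfies 2T_j⁴ = T_{j−1}⁴ + T_{j+1}⁴, giving T_k⁴ = (N+1−k)T_e⁴.
T_1 = (3)^(1/4)·146.2 = 192.4 K.

192 K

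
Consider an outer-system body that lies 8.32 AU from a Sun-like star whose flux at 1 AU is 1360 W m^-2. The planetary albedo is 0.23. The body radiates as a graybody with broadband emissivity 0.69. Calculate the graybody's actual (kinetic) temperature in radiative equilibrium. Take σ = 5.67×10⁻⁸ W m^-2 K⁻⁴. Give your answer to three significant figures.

Flux at the orbit: S = 1360/(8.32)² = 19.65 W m^-2.
Averaging over the sphere, the absorbed flux is S(1−α)/4 = 3.782 W m^-2.
Radiative balance εσT⁴ = 3.782 gives T = [3.782/(0.69·σ)]^(1/4) = 99.16 K.

99.2 K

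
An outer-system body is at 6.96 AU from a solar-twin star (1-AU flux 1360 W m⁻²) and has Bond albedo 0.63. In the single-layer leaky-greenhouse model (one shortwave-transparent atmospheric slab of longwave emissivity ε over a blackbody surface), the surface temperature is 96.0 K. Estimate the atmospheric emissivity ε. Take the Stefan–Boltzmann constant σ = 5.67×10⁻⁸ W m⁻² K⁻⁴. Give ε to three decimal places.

Irradiance scales as 1/d², so S = 1360 W m⁻² × (1/6.96)² = 28.08 W m⁻².
Effective temperature: T_e = [S(1−α)/(4σ)]^(1/4) = 82.27 K.
T_s⁴ = T_e⁴·2/(2−ε) → ε = 2 − 2(T_e/T_s)⁴ = 2 − 2·(82.27/96.0)⁴ = 0.9215.

0.921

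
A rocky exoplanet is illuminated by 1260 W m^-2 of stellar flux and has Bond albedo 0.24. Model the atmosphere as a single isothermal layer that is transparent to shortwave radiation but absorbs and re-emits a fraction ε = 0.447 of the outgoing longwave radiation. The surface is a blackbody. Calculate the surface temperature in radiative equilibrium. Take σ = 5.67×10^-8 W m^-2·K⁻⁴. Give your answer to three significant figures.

272 K

The planet radiates to space at T_e = [S(1−α)/(4σ)]^(1/4) = 254.9 K.
The surface balance (absorbed SW + ε·downward IR = σT_s⁴) with T_a⁴ = T_s⁴/2 reduces to T_s = T_e·[2/(2−ε)]^¼ = 271.6 K.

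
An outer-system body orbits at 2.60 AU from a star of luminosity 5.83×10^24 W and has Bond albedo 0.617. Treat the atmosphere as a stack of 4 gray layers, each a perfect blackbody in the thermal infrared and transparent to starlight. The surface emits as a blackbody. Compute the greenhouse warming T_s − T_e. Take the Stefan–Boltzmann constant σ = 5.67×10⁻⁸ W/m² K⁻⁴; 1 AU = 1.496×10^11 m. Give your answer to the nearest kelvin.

d = 2.60 × 1.496×10^11 m = 3.890×10^11 m.
Spreading L over a sphere of radius d: S = 5.83×10^24/(4π·3.89×10^11²) = 3.067 W/m².
OLR = S(1−α)/4 = 0.2936 W/m²; the top layer radiates at T_e = 47.70 K.
Surface: T_s = (5)^¼·T_e = 71.33 K.
Warming: T_s − T_e = 23.63 K.

24 K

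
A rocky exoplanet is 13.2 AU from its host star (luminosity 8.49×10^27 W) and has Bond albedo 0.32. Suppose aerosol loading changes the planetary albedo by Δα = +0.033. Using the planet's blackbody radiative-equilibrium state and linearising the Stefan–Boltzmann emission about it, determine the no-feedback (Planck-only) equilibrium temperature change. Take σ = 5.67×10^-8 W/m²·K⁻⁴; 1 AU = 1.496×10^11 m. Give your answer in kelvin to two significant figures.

-1.8 K

Orbital distance: d = 13.2 AU = 1.975×10^12 m.
Spreading L over a sphere of radius d: S = 8.49×10^27/(4π·1.97×10^12²) = 173.3 W/m².
Unperturbed T_e = [173.3·(1−0.32)/(4σ)]^¼ = 151.0 K.
The change in absorbed flux is Δ[S(1−α)/4] = −SΔα/4 = -1.429 W/m².
Planck response: λ_P = 4σT_e³ = 4·5.67×10⁻⁸·(151.0)³ = 0.7804 W/m²/K.
ΔT₀ = ΔF/λ_P = -1.429/0.7804 = -1.83 K.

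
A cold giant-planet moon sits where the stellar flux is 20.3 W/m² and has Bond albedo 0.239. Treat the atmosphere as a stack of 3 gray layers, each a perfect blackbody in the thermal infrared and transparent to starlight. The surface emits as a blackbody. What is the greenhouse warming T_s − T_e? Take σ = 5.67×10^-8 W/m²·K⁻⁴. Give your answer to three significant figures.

Top-of-atmosphere balance: σT_e⁴ = S(1−α)/4 = 3.862 W/m² → T_e = 90.85 K.
Surface: T_s = (4)^¼·T_e = 128.5 K.
So the greenhouse effect raises the surface by 128.5 − 90.85 = 37.63 K.

37.6 K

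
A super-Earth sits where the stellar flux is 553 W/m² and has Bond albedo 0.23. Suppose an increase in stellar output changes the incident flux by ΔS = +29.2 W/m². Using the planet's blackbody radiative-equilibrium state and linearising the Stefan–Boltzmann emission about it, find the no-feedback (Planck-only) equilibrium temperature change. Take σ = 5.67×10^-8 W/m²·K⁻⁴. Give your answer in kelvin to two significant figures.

2.7 K

Reference equilibrium: T_e = [S(1−α)/(4σ)]^(1/4) = 208.2 K.
Only a fraction (1−α) is absorbed and it's spread over 4πR², so ΔF = (1−α)ΔS/4 = 5.621 W/m².
Linearising σT⁴ gives d(σT⁴)/dT = 4σT_e³ = 2.046 W/m² per K.
Hence the no-feedback warming is ΔF/(4σT_e³) = 2.75 K.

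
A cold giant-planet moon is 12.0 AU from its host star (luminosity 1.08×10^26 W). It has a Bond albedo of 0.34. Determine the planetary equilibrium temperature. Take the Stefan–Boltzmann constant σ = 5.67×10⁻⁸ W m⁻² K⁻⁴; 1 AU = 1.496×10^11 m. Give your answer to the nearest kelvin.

53 kelvin

Orbital distance: d = 12.0 AU = 1.795×10^12 m.
Flux at the orbit: S = L/(4πd²) = 1.08×10^26/(4π·(1.80×10^12)²) = 2.667 W m⁻².
Averaging over the sphere, the absorbed flux is S(1−α)/4 = 0.4400 W m⁻².
Balancing against σT⁴: T = (0.4400/5.67×10⁻⁸)^(1/4) = 52.78 K.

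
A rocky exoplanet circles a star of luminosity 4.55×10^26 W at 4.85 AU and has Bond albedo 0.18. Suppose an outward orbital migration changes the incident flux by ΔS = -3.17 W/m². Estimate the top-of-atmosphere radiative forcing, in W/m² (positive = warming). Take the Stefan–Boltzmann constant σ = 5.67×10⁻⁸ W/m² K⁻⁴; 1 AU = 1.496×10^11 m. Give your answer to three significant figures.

-0.650 W/m²

Orbital distance: d = 4.85 AU = 7.256×10^11 m.
Flux at the orbit: S = L/(4πd²) = 4.55×10^26/(4π·(7.26×10^11)²) = 68.78 W/m².
Only a fraction (1−α) is absorbed and it's spread over 4πR², so ΔF = (1−α)ΔS/4 = -0.6499 W/m².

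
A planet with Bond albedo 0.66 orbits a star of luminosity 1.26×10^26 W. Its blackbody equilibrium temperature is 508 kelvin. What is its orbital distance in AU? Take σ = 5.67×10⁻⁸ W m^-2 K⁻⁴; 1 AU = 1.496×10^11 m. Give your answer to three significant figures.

Energy balance gives S = 4σT⁴/(1−α) = 44420 W m^-2.
Then d = [L/(4πS)]^(1/2) = 1.502×10^10 m, i.e. 0.1004 AU.

0.100 AU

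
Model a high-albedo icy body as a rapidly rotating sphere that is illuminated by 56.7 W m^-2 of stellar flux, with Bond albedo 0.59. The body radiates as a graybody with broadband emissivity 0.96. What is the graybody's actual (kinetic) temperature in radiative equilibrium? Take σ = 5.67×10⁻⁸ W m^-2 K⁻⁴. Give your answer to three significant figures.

The planet absorbs (1−α)S over its disc πR² and re-emits over 4πR², so the mean absorbed flux is (1−0.59)·56.70/4 = 5.812 W m^-2.
Radiative balance εσT⁴ = 5.812 gives T = [5.812/(0.96·σ)]^(1/4) = 101.7 K.

102 kelvin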